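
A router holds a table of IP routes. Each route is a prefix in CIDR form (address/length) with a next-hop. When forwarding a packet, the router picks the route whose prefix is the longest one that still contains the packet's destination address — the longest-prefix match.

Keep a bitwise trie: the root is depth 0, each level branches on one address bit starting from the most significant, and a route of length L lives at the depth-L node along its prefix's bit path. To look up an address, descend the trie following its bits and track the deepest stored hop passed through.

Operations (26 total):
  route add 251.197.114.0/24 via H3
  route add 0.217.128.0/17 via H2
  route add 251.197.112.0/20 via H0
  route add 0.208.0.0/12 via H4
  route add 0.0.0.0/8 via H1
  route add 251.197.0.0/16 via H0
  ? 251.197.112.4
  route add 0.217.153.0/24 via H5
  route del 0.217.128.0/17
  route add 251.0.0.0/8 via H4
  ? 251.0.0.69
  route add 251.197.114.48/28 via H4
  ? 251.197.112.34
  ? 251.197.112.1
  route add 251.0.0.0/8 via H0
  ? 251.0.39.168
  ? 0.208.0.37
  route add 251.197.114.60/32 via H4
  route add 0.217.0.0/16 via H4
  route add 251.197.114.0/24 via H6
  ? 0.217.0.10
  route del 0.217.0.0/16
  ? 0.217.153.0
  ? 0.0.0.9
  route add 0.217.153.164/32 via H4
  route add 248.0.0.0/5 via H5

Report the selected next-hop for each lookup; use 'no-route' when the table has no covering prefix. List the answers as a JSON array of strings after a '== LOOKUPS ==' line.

Trace:
  + 251.197.114.0/24 (H3) depth=24
  + 0.217.128.0/17 (H2) depth=17
  + 251.197.112.0/20 (H0) depth=20
  + 0.208.0.0/12 (H4) depth=12
  + 0.0.0.0/8 (H1) depth=8
  + 251.197.0.0/16 (H0) depth=16
  Q 251.197.112.4: descend 1111101111000101011100 ; hops seen [H0,H0] ; pick H0
  + 0.217.153.0/24 (H5) depth=24
  del 0.217.128.0/17 (clear depth 17)
  + 251.0.0.0/8 (H4) depth=8
  Q 251.0.0.69: descend 11111011 ; hops seen [H4] ; pick H4
  + 251.197.114.48/28 (H4) depth=28
  Q 251.197.112.34: descend 1111101111000101011100 ; hops seen [H4,H0,H0] ; pick H0
  Q 251.197.112.1: descend 1111101111000101011100 ; hops seen [H4,H0,H0] ; pick H0
  + 251.0.0.0/8 (H0) depth=8
  Q 251.0.39.168: descend 11111011 ; hops seen [H0] ; pick H0
  Q 0.208.0.37: descend 000000001101 ; hops seen [H1,H4] ; pick H4
  + 251.197.114.60/32 (H4) depth=32
  + 0.217.0.0/16 (H4) depth=16
  + 251.197.114.0/24 (H6) depth=24
  Q 0.217.0.10: descend 0000000011011001 ; hops seen [H1,H4,H4] ; pick H4
  del 0.217.0.0/16 (clear depth 16)
  Q 0.217.153.0: descend 000000001101100110011001 ; hops seen [H1,H4,H5] ; pick H5
  Q 0.0.0.9: descend 00000000 ; hops seen [H1] ; pick H1
  + 0.217.153.164/32 (H4) depth=32
  + 248.0.0.0/5 (H5) depth=5

== LOOKUPS ==
["H0","H4","H0","H0","H0","H4","H4","H5","H1"]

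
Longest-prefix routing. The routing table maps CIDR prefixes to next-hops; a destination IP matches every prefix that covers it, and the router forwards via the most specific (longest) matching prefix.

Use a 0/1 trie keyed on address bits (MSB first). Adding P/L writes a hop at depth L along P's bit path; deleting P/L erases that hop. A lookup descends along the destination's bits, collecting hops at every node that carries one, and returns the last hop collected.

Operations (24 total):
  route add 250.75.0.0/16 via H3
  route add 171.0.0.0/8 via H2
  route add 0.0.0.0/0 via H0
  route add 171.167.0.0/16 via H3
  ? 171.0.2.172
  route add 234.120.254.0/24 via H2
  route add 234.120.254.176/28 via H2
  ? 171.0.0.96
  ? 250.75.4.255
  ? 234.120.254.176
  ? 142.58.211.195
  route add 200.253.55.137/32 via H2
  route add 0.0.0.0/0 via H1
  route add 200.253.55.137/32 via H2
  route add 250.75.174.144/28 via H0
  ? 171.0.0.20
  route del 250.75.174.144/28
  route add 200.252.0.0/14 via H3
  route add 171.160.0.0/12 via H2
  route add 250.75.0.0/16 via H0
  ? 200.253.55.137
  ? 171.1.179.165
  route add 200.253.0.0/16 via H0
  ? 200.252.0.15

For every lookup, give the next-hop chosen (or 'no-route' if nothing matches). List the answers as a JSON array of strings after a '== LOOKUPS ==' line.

Trace:
  add 250.75.0.0/16 -> H3 at depth 16
  add 171.0.0.0/8 -> H2 at depth 8
  add 0.0.0.0/0 -> H0 at depth 0
  add 171.167.0.0/16 -> H3 at depth 16
  Q 171.0.2.172: descend 10101011 ; hops seen [H0,H2] ; pick H2
  add 234.120.254.0/24 -> H2 at depth 24
  add 234.120.254.176/28 -> H2 at depth 28
  Q 171.0.0.96: descend 10101011 ; hops seen [H0,H2] ; pick H2
  Q 250.75.4.255: descend 1111101001001011 ; hops seen [H0,H3] ; pick H3
  Q 234.120.254.176: descend 1110101001111000111111101011 ; hops seen [H0,H2,H2] ; pick H2
  Q 142.58.211.195: descend 10 ; hops seen [H0] ; pick H0
  add 200.253.55.137/32 -> H2 at depth 32
  add 0.0.0.0/0 -> H1 at depth 0
  add 200.253.55.137/32 -> H2 at depth 32
  add 250.75.174.144/28 -> H0 at depth 28
  Q 171.0.0.20: descend 10101011 ; hops seen [H1,H2] ; pick H2
  del 250.75.174.144/28 (clear depth 28)
  add 200.252.0.0/14 -> H3 at depth 14
  add 171.160.0.0/12 -> H2 at depth 12
  add 250.75.0.0/16 -> H0 at depth 16
  Q 200.253.55.137: descend 11001000111111010011011110001001 ; hops seen [H1,H3,H2] ; pick H2
  Q 171.1.179.165: descend 10101011 ; hops seen [H1,H2] ; pick H2
  add 200.253.0.0/16 -> H0 at depth 16
  Q 200.252.0.15: descend 110010001111110 ; hops seen [H1,H3] ; pick H3

== LOOKUPS ==
["H2","H2","H3","H2","H0","H2","H2","H2","H3"]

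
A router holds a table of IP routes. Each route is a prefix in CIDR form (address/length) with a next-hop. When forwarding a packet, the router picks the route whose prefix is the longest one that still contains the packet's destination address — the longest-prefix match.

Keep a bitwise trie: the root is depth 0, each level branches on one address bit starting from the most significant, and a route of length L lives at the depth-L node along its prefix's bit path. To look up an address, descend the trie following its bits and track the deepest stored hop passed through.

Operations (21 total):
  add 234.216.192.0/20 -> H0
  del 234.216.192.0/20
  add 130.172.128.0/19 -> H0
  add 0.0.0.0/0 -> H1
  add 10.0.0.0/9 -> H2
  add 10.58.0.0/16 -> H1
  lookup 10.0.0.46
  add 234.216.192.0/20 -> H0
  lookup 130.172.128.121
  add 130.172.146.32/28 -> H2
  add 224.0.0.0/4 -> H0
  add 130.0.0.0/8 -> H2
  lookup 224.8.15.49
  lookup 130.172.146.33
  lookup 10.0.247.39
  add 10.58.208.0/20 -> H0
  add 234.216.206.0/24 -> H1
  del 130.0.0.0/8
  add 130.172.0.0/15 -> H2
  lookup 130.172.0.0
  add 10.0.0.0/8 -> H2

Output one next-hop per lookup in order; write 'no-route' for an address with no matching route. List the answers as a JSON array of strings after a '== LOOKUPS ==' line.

Trace:
  add 234.216.192.0/20 -> H0 at depth 20
  del 234.216.192.0/20 (clear depth 20)
  add 130.172.128.0/19 -> H0 at depth 19
  add 0.0.0.0/0 -> H1 at depth 0
  add 10.0.0.0/9 -> H2 at depth 9
  add 10.58.0.0/16 -> H1 at depth 16
  ? 10.0.0.46  path d0:H1→d1:-→d2:-→d3:-→d4:-→d5:-→d6:-→d7:-→d8:-→d9:H2→d10:-  best=H2
  add 234.216.192.0/20 -> H0 at depth 20
  ? 130.172.128.121  path d0:H1→d1:-→d2:-→d3:-→d4:-→d5:-→d6:-→d7:-→d8:-→d9:-→d10:-→d11:-→d12:-→d13:-→d14:-→d15:-→d16:-→d17:-→d18:-→d19:H0  best=H0
  add 130.172.146.32/28 -> H2 at depth 28
  add 224.0.0.0/4 -> H0 at depth 4
  add 130.0.0.0/8 -> H2 at depth 8
  ? 224.8.15.49  path d0:H1→d1:-→d2:-→d3:-→d4:H0  best=H0
  ? 130.172.146.33  path d0:H1→d1:-→d2:-→d3:-→d4:-→d5:-→d6:-→d7:-→d8:H2→d9:-→d10:-→d11:-→d12:-→d13:-→d14:-→d15:-→d16:-→d17:-→d18:-→d19:H0→d20:-→d21:-→d22:-→d23:-→d24:-→d25:-→d26:-→d27:-→d28:H2  best=H2
  ? 10.0.247.39  path d0:H1→d1:-→d2:-→d3:-→d4:-→d5:-→d6:-→d7:-→d8:-→d9:H2→d10:-  best=H2
  add 10.58.208.0/20 -> H0 at depth 20
  add 234.216.206.0/24 -> H1 at depth 24
  del 130.0.0.0/8 (clear depth 8)
  add 130.172.0.0/15 -> H2 at depth 15
  ? 130.172.0.0  path d0:H1→d1:-→d2:-→d3:-→d4:-→d5:-→d6:-→d7:-→d8:-→d9:-→d10:-→d11:-→d12:-→d13:-→d14:-→d15:H2→d16:-  best=H2
  add 10.0.0.0/8 -> H2 at depth 8

== LOOKUPS ==
["H2","H0","H0","H2","H2","H2"]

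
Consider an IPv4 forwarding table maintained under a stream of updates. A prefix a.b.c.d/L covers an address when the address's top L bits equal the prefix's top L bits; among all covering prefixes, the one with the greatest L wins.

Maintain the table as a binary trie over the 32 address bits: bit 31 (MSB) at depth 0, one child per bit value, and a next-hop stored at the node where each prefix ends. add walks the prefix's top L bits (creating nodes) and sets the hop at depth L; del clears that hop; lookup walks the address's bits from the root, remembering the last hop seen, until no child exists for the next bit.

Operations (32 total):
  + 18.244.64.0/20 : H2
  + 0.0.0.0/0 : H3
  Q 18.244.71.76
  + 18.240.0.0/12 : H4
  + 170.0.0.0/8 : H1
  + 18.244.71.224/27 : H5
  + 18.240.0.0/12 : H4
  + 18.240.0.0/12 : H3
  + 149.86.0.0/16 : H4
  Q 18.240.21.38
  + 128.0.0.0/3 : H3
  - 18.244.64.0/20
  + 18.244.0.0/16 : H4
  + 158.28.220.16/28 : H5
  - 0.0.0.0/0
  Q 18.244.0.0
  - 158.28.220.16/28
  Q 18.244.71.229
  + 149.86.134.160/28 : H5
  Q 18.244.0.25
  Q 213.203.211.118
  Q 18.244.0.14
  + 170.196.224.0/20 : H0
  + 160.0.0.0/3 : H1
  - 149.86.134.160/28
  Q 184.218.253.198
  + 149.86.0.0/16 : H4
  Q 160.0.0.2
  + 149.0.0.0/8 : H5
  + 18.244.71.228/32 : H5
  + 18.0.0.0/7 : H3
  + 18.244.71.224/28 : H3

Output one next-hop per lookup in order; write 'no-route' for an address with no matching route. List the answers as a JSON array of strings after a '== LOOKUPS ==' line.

Apply in order:
  + 18.244.64.0/20 (H2) depth=20
  + 0.0.0.0/0 (H3) depth=0
  lookup 18.244.71.76: bits 00010010111101000100 walk d0:H3→d1:-→d2:-→d3:-→d4:-→d5:-→d6:-→d7:-→d8:-→d9:-→d10:-→d11:-→d12:-→d13:-→d14:-→d15:-→d16:-→d17:-→d18:-→d19:-→d20:H2 -> H2
  + 18.240.0.0/12 (H4) depth=12
  + 170.0.0.0/8 (H1) depth=8
  + 18.244.71.224/27 (H5) depth=27
  + 18.240.0.0/12 (H4) depth=12
  + 18.240.0.0/12 (H3) depth=12
  + 149.86.0.0/16 (H4) depth=16
  lookup 18.240.21.38: bits 0001001011110 walk d0:H3→d1:-→d2:-→d3:-→d4:-→d5:-→d6:-→d7:-→d8:-→d9:-→d10:-→d11:-→d12:H3→d13:- -> H3
  + 128.0.0.0/3 (H3) depth=3
  - 18.244.64.0/20 clear@20
  + 18.244.0.0/16 (H4) depth=16
  + 158.28.220.16/28 (H5) depth=28
  - 0.0.0.0/0 clear@0
  lookup 18.244.0.0: bits 00010010111101000 walk d0:-→d1:-→d2:-→d3:-→d4:-→d5:-→d6:-→d7:-→d8:-→d9:-→d10:-→d11:-→d12:H3→d13:-→d14:-→d15:-→d16:H4→d17:- -> H4
  - 158.28.220.16/28 clear@28
  lookup 18.244.71.229: bits 000100101111010001000111111 walk d0:-→d1:-→d2:-→d3:-→d4:-→d5:-→d6:-→d7:-→d8:-→d9:-→d10:-→d11:-→d12:H3→d13:-→d14:-→d15:-→d16:H4→d17:-→d18:-→d19:-→d20:-→d21:-→d22:-→d23:-→d24:-→d25:-→d26:-→d27:H5 -> H5
  + 149.86.134.160/28 (H5) depth=28
  lookup 18.244.0.25: bits 00010010111101000 walk d0:-→d1:-→d2:-→d3:-→d4:-→d5:-→d6:-→d7:-→d8:-→d9:-→d10:-→d11:-→d12:H3→d13:-→d14:-→d15:-→d16:H4→d17:- -> H4
  lookup 213.203.211.118: bits 1 walk d0:-→d1:- -> no-route
  lookup 18.244.0.14: bits 00010010111101000 walk d0:-→d1:-→d2:-→d3:-→d4:-→d5:-→d6:-→d7:-→d8:-→d9:-→d10:-→d11:-→d12:H3→d13:-→d14:-→d15:-→d16:H4→d17:- -> H4
  + 170.196.224.0/20 (H0) depth=20
  + 160.0.0.0/3 (H1) depth=3
  - 149.86.134.160/28 clear@28
  lookup 184.218.253.198: bits 101 walk d0:-→d1:-→d2:-→d3:H1 -> H1
  + 149.86.0.0/16 (H4) depth=16
  lookup 160.0.0.2: bits 1010 walk d0:-→d1:-→d2:-→d3:H1→d4:- -> H1
  + 149.0.0.0/8 (H5) depth=8
  + 18.244.71.228/32 (H5) depth=32
  + 18.0.0.0/7 (H3) depth=7
  + 18.244.71.224/28 (H3) depth=28

== LOOKUPS ==
["H2","H3","H4","H5","H4","no-route","H4","H1","H1"]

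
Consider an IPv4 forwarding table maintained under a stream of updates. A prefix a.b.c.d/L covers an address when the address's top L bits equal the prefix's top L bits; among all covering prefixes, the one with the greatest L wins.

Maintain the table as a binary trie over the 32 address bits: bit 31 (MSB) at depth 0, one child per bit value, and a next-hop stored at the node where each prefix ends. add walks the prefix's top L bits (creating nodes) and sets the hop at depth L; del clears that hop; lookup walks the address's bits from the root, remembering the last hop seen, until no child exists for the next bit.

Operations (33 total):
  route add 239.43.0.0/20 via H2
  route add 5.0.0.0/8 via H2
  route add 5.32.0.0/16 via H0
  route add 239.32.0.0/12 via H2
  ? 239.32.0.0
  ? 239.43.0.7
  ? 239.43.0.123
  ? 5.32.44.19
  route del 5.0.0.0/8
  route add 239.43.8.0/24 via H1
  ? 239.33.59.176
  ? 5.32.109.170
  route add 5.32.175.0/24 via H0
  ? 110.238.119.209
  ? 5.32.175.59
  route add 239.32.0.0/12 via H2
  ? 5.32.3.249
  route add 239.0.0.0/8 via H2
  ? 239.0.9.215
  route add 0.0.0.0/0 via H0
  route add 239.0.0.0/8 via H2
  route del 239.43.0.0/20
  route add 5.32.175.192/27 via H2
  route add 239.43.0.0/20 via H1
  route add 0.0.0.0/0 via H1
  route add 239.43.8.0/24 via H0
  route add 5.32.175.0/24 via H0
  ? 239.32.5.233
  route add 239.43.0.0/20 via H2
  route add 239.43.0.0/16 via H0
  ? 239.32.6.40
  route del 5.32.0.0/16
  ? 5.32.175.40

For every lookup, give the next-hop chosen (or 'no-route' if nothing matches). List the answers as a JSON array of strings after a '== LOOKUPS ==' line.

Apply in order:
  + 239.43.0.0/20 (H2) depth=20
  + 5.0.0.0/8 (H2) depth=8
  + 5.32.0.0/16 (H0) depth=16
  + 239.32.0.0/12 (H2) depth=12
  Q 239.32.0.0: descend 111011110010 ; hops seen [H2] ; pick H2
  Q 239.43.0.7: descend 11101111001010110000 ; hops seen [H2,H2] ; pick H2
  Q 239.43.0.123: descend 11101111001010110000 ; hops seen [H2,H2] ; pick H2
  Q 5.32.44.19: descend 0000010100100000 ; hops seen [H2,H0] ; pick H0
  - 5.0.0.0/8 clear@8
  + 239.43.8.0/24 (H1) depth=24
  Q 239.33.59.176: descend 111011110010 ; hops seen [H2] ; pick H2
  Q 5.32.109.170: descend 0000010100100000 ; hops seen [H0] ; pick H0
  + 5.32.175.0/24 (H0) depth=24
  Q 110.238.119.209: descend 0 ; hops seen [∅] ; pick no-route
  Q 5.32.175.59: descend 000001010010000010101111 ; hops seen [H0,H0] ; pick H0
  + 239.32.0.0/12 (H2) depth=12
  Q 5.32.3.249: descend 0000010100100000 ; hops seen [H0] ; pick H0
  + 239.0.0.0/8 (H2) depth=8
  Q 239.0.9.215: descend 1110111100 ; hops seen [H2] ; pick H2
  + 0.0.0.0/0 (H0) depth=0
  + 239.0.0.0/8 (H2) depth=8
  - 239.43.0.0/20 clear@20
  + 5.32.175.192/27 (H2) depth=27
  + 239.43.0.0/20 (H1) depth=20
  + 0.0.0.0/0 (H1) depth=0
  + 239.43.8.0/24 (H0) depth=24
  + 5.32.175.0/24 (H0) depth=24
  Q 239.32.5.233: descend 111011110010 ; hops seen [H1,H2,H2] ; pick H2
  + 239.43.0.0/20 (H2) depth=20
  + 239.43.0.0/16 (H0) depth=16
  Q 239.32.6.40: descend 111011110010 ; hops seen [H1,H2,H2] ; pick H2
  - 5.32.0.0/16 clear@16
  Q 5.32.175.40: descend 000001010010000010101111 ; hops seen [H1,H0] ; pick H0

== LOOKUPS ==
["H2","H2","H2","H0","H2","H0","no-route","H0","H0","H2","H2","H2","H0"]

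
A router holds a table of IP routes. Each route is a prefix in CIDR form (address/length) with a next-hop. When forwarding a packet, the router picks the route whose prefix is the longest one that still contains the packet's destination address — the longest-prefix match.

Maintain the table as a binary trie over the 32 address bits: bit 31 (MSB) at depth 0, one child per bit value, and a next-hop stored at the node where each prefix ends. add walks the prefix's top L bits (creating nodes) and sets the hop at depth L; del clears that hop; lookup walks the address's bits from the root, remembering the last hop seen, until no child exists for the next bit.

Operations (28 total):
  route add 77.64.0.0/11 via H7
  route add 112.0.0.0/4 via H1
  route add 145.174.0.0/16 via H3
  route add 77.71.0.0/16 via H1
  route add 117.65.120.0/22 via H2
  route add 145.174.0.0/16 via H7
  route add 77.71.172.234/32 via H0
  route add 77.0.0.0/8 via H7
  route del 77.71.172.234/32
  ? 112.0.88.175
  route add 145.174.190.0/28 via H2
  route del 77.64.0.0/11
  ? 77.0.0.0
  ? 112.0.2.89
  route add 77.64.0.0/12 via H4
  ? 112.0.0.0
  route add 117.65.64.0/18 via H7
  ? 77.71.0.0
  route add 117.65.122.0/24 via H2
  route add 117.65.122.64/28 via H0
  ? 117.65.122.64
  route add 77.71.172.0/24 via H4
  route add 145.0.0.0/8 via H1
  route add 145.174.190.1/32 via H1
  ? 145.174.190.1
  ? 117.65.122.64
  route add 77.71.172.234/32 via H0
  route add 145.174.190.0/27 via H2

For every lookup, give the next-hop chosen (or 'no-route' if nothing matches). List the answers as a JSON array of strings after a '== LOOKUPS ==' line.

Process each operation:
  + 77.64.0.0/11 (H7) depth=11
  + 112.0.0.0/4 (H1) depth=4
  + 145.174.0.0/16 (H3) depth=16
  + 77.71.0.0/16 (H1) depth=16
  + 117.65.120.0/22 (H2) depth=22
  + 145.174.0.0/16 (H7) depth=16
  + 77.71.172.234/32 (H0) depth=32
  + 77.0.0.0/8 (H7) depth=8
  - 77.71.172.234/32 clear@32
  lookup 112.0.88.175: bits 01110 walk d0:-→d1:-→d2:-→d3:-→d4:H1→d5:- -> H1
  + 145.174.190.0/28 (H2) depth=28
  - 77.64.0.0/11 clear@11
  lookup 77.0.0.0: bits 010011010 walk d0:-→d1:-→d2:-→d3:-→d4:-→d5:-→d6:-→d7:-→d8:H7→d9:- -> H7
  lookup 112.0.2.89: bits 01110 walk d0:-→d1:-→d2:-→d3:-→d4:H1→d5:- -> H1
  + 77.64.0.0/12 (H4) depth=12
  lookup 112.0.0.0: bits 01110 walk d0:-→d1:-→d2:-→d3:-→d4:H1→d5:- -> H1
  + 117.65.64.0/18 (H7) depth=18
  lookup 77.71.0.0: bits 0100110101000111 walk d0:-→d1:-→d2:-→d3:-→d4:-→d5:-→d6:-→d7:-→d8:H7→d9:-→d10:-→d11:-→d12:H4→d13:-→d14:-→d15:-→d16:H1 -> H1
  + 117.65.122.0/24 (H2) depth=24
  + 117.65.122.64/28 (H0) depth=28
  lookup 117.65.122.64: bits 0111010101000001011110100100 walk d0:-→d1:-→d2:-→d3:-→d4:H1→d5:-→d6:-→d7:-→d8:-→d9:-→d10:-→d11:-→d12:-→d13:-→d14:-→d15:-→d16:-→d17:-→d18:H7→d19:-→d20:-→d21:-→d22:H2→d23:-→d24:H2→d25:-→d26:-→d27:-→d28:H0 -> H0
  + 77.71.172.0/24 (H4) depth=24
  + 145.0.0.0/8 (H1) depth=8
  + 145.174.190.1/32 (H1) depth=32
  lookup 145.174.190.1: bits 10010001101011101011111000000001 walk d0:-→d1:-→d2:-→d3:-→d4:-→d5:-→d6:-→d7:-→d8:H1→d9:-→d10:-→d11:-→d12:-→d13:-→d14:-→d15:-→d16:H7→d17:-→d18:-→d19:-→d20:-→d21:-→d22:-→d23:-→d24:-→d25:-→d26:-→d27:-→d28:H2→d29:-→d30:-→d31:-→d32:H1 -> H1
  lookup 117.65.122.64: bits 0111010101000001011110100100 walk d0:-→d1:-→d2:-→d3:-→d4:H1→d5:-→d6:-→d7:-→d8:-→d9:-→d10:-→d11:-→d12:-→d13:-→d14:-→d15:-→d16:-→d17:-→d18:H7→d19:-→d20:-→d21:-→d22:H2→d23:-→d24:H2→d25:-→d26:-→d27:-→d28:H0 -> H0
  + 77.71.172.234/32 (H0) depth=32
  + 145.174.190.0/27 (H2) depth=27

== LOOKUPS ==
["H1","H7","H1","H1","H1","H0","H1","H0"]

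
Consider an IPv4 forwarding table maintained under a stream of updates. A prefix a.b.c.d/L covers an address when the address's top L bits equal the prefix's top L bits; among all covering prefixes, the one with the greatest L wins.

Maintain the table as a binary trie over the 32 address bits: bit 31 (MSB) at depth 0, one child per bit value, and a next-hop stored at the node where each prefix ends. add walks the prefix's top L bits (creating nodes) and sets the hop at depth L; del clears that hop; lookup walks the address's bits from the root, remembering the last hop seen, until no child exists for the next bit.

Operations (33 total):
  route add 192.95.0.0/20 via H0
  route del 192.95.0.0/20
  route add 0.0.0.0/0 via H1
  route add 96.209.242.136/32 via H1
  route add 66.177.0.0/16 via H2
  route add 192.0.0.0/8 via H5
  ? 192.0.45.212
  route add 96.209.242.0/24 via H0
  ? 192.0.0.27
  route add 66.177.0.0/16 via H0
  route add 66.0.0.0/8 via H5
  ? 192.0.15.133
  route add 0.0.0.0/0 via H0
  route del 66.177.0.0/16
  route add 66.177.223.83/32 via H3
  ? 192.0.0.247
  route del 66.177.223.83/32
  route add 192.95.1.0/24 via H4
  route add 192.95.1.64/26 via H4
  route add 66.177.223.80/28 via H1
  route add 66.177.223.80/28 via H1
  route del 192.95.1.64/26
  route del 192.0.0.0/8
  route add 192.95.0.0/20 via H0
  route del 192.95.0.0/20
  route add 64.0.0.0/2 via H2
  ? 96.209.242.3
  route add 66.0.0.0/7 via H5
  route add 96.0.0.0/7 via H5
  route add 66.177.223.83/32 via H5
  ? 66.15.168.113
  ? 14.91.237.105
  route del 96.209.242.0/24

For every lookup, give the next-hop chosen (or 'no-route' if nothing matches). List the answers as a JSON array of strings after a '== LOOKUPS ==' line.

Trace:
  + 192.95.0.0/20 (H0) depth=20
  - 192.95.0.0/20 clear@20
  + 0.0.0.0/0 (H1) depth=0
  + 96.209.242.136/32 (H1) depth=32
  + 66.177.0.0/16 (H2) depth=16
  + 192.0.0.0/8 (H5) depth=8
  ? 192.0.45.212  path d0:H1→d1:-→d2:-→d3:-→d4:-→d5:-→d6:-→d7:-→d8:H5→d9:-  best=H5
  + 96.209.242.0/24 (H0) depth=24
  ? 192.0.0.27  path d0:H1→d1:-→d2:-→d3:-→d4:-→d5:-→d6:-→d7:-→d8:H5→d9:-  best=H5
  + 66.177.0.0/16 (H0) depth=16
  + 66.0.0.0/8 (H5) depth=8
  ? 192.0.15.133  path d0:H1→d1:-→d2:-→d3:-→d4:-→d5:-→d6:-→d7:-→d8:H5→d9:-  best=H5
  + 0.0.0.0/0 (H0) depth=0
  - 66.177.0.0/16 clear@16
  + 66.177.223.83/32 (H3) depth=32
  ? 192.0.0.247  path d0:H0→d1:-→d2:-→d3:-→d4:-→d5:-→d6:-→d7:-→d8:H5→d9:-  best=H5
  - 66.177.223.83/32 clear@32
  + 192.95.1.0/24 (H4) depth=24
  + 192.95.1.64/26 (H4) depth=26
  + 66.177.223.80/28 (H1) depth=28
  + 66.177.223.80/28 (H1) depth=28
  - 192.95.1.64/26 clear@26
  - 192.0.0.0/8 clear@8
  + 192.95.0.0/20 (H0) depth=20
  - 192.95.0.0/20 clear@20
  + 64.0.0.0/2 (H2) depth=2
  ? 96.209.242.3  path d0:H0→d1:-→d2:H2→d3:-→d4:-→d5:-→d6:-→d7:-→d8:-→d9:-→d10:-→d11:-→d12:-→d13:-→d14:-→d15:-→d16:-→d17:-→d18:-→d19:-→d20:-→d21:-→d22:-→d23:-→d24:H0  best=H0
  + 66.0.0.0/7 (H5) depth=7
  + 96.0.0.0/7 (H5) depth=7
  + 66.177.223.83/32 (H5) depth=32
  ? 66.15.168.113  path d0:H0→d1:-→d2:H2→d3:-→d4:-→d5:-→d6:-→d7:H5→d8:H5  best=H5
  ? 14.91.237.105  path d0:H0→d1:-  best=H0
  - 96.209.242.0/24 clear@24

== LOOKUPS ==
["H5","H5","H5","H5","H0","H5","H0"]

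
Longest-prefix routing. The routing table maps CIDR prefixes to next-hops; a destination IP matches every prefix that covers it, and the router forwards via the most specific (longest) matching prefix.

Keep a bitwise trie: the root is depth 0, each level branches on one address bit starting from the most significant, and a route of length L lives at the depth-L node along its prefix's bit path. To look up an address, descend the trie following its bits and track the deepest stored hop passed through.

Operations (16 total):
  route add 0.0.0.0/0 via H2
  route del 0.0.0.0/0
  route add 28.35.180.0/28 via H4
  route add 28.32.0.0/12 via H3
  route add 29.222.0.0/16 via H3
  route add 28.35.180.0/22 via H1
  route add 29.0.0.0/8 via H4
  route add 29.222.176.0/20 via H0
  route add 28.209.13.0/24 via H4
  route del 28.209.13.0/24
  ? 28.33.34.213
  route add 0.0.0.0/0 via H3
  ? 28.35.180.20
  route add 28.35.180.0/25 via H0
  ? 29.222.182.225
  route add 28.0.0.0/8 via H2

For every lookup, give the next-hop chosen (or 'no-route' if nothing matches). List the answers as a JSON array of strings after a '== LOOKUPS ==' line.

Process each operation:
  add 0.0.0.0/0 -> H2 at depth 0
  del 0.0.0.0/0 (clear depth 0)
  add 28.35.180.0/28 -> H4 at depth 28
  add 28.32.0.0/12 -> H3 at depth 12
  add 29.222.0.0/16 -> H3 at depth 16
  add 28.35.180.0/22 -> H1 at depth 22
  add 29.0.0.0/8 -> H4 at depth 8
  add 29.222.176.0/20 -> H0 at depth 20
  add 28.209.13.0/24 -> H4 at depth 24
  del 28.209.13.0/24 (clear depth 24)
  ? 28.33.34.213  path d0:-→d1:-→d2:-→d3:-→d4:-→d5:-→d6:-→d7:-→d8:-→d9:-→d10:-→d11:-→d12:H3→d13:-→d14:-  best=H3
  add 0.0.0.0/0 -> H3 at depth 0
  ? 28.35.180.20  path d0:H3→d1:-→d2:-→d3:-→d4:-→d5:-→d6:-→d7:-→d8:-→d9:-→d10:-→d11:-→d12:H3→d13:-→d14:-→d15:-→d16:-→d17:-→d18:-→d19:-→d20:-→d21:-→d22:H1→d23:-→d24:-→d25:-→d26:-→d27:-  best=H1
  add 28.35.180.0/25 -> H0 at depth 25
  ? 29.222.182.225  path d0:H3→d1:-→d2:-→d3:-→d4:-→d5:-→d6:-→d7:-→d8:H4→d9:-→d10:-→d11:-→d12:-→d13:-→d14:-→d15:-→d16:H3→d17:-→d18:-→d19:-→d20:H0  best=H0
  add 28.0.0.0/8 -> H2 at depth 8

== LOOKUPS ==
["H3","H1","H0"]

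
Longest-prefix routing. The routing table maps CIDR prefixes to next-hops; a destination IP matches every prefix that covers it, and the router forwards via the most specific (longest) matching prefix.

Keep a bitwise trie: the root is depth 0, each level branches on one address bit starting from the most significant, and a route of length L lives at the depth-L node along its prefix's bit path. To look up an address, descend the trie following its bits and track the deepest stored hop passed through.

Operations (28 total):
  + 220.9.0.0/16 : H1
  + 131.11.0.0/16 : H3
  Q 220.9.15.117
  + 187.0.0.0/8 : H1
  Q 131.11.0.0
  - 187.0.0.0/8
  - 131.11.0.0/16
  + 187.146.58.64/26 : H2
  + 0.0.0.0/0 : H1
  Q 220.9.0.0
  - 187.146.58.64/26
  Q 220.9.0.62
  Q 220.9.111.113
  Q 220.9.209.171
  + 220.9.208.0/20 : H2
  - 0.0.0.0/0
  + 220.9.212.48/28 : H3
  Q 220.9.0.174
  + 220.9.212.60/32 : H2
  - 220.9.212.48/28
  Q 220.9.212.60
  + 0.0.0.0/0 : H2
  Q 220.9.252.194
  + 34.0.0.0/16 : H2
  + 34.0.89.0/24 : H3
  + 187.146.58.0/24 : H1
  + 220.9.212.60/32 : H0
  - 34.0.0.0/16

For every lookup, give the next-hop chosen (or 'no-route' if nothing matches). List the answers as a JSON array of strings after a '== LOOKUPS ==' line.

Trace:
  + 220.9.0.0/16 (H1) depth=16
  + 131.11.0.0/16 (H3) depth=16
  Q 220.9.15.117: descend 1101110000001001 ; hops seen [H1] ; pick H1
  + 187.0.0.0/8 (H1) depth=8
  Q 131.11.0.0: descend 1000001100001011 ; hops seen [H3] ; pick H3
  - 187.0.0.0/8 clear@8
  - 131.11.0.0/16 clear@16
  + 187.146.58.64/26 (H2) depth=26
  + 0.0.0.0/0 (H1) depth=0
  Q 220.9.0.0: descend 1101110000001001 ; hops seen [H1,H1] ; pick H1
  - 187.146.58.64/26 clear@26
  Q 220.9.0.62: descend 1101110000001001 ; hops seen [H1,H1] ; pick H1
  Q 220.9.111.113: descend 1101110000001001 ; hops seen [H1,H1] ; pick H1
  Q 220.9.209.171: descend 1101110000001001 ; hops seen [H1,H1] ; pick H1
  + 220.9.208.0/20 (H2) depth=20
  - 0.0.0.0/0 clear@0
  + 220.9.212.48/28 (H3) depth=28
  Q 220.9.0.174: descend 1101110000001001 ; hops seen [H1] ; pick H1
  + 220.9.212.60/32 (H2) depth=32
  - 220.9.212.48/28 clear@28
  Q 220.9.212.60: descend 11011100000010011101010000111100 ; hops seen [H1,H2,H2] ; pick H2
  + 0.0.0.0/0 (H2) depth=0
  Q 220.9.252.194: descend 110111000000100111 ; hops seen [H2,H1] ; pick H1
  + 34.0.0.0/16 (H2) depth=16
  + 34.0.89.0/24 (H3) depth=24
  + 187.146.58.0/24 (H1) depth=24
  + 220.9.212.60/32 (H0) depth=32
  - 34.0.0.0/16 clear@16

== LOOKUPS ==
["H1","H3","H1","H1","H1","H1","H1","H2","H1"]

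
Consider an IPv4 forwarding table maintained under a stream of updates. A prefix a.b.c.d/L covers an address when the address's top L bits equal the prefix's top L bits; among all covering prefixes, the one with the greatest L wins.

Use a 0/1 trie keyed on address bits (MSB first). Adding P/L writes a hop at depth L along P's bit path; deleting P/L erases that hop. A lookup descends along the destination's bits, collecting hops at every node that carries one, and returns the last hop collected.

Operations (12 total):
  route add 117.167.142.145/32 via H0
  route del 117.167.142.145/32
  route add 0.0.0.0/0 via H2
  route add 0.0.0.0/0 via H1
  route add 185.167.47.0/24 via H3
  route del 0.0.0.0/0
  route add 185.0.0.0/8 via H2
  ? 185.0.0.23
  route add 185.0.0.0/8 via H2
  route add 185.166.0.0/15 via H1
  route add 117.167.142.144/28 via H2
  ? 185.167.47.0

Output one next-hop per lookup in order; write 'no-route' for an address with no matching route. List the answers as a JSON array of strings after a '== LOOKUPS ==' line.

Apply in order:
  add 117.167.142.145/32 -> H0 at depth 32
  - 117.167.142.145/32 clear@32
  add 0.0.0.0/0 -> H2 at depth 0
  add 0.0.0.0/0 -> H1 at depth 0
  add 185.167.47.0/24 -> H3 at depth 24
  - 0.0.0.0/0 clear@0
  add 185.0.0.0/8 -> H2 at depth 8
  Q 185.0.0.23: descend 10111001 ; hops seen [H2] ; pick H2
  add 185.0.0.0/8 -> H2 at depth 8
  add 185.166.0.0/15 -> H1 at depth 15
  add 117.167.142.144/28 -> H2 at depth 28
  Q 185.167.47.0: descend 101110011010011100101111 ; hops seen [H2,H1,H3] ; pick H3

== LOOKUPS ==
["H2","H3"]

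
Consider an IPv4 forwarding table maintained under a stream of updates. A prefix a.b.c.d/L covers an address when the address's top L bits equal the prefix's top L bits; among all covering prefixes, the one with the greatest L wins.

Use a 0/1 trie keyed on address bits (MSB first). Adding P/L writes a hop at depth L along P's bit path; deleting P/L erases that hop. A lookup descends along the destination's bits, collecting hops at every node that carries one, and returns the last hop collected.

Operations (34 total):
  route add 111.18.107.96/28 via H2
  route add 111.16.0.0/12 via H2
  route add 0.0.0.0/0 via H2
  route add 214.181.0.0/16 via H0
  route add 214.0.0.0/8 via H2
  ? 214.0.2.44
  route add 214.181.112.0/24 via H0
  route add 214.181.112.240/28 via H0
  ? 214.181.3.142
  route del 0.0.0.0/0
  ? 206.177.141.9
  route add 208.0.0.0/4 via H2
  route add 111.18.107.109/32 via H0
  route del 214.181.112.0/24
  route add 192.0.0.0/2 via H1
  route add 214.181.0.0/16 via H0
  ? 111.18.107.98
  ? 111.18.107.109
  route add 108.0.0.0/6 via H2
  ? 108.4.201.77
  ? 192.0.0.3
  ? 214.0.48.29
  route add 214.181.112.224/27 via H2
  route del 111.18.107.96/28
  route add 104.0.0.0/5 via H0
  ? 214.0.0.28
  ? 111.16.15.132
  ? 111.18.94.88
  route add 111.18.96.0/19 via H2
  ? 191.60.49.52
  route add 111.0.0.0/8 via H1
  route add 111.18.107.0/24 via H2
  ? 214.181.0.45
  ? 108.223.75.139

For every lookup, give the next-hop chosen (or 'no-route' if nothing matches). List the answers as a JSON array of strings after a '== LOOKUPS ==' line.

Trace:
  + 111.18.107.96/28 (H2) depth=28
  + 111.16.0.0/12 (H2) depth=12
  + 0.0.0.0/0 (H2) depth=0
  + 214.181.0.0/16 (H0) depth=16
  + 214.0.0.0/8 (H2) depth=8
  lookup 214.0.2.44: bits 11010110 walk d0:H2→d1:-→d2:-→d3:-→d4:-→d5:-→d6:-→d7:-→d8:H2 -> H2
  + 214.181.112.0/24 (H0) depth=24
  + 214.181.112.240/28 (H0) depth=28
  lookup 214.181.3.142: bits 11010110101101010 walk d0:H2→d1:-→d2:-→d3:-→d4:-→d5:-→d6:-→d7:-→d8:H2→d9:-→d10:-→d11:-→d12:-→d13:-→d14:-→d15:-→d16:H0→d17:- -> H0
  - 0.0.0.0/0 clear@0
  lookup 206.177.141.9: bits 110 walk d0:-→d1:-→d2:-→d3:- -> no-route
  + 208.0.0.0/4 (H2) depth=4
  + 111.18.107.109/32 (H0) depth=32
  - 214.181.112.0/24 clear@24
  + 192.0.0.0/2 (H1) depth=2
  + 214.181.0.0/16 (H0) depth=16
  lookup 111.18.107.98: bits 0110111100010010011010110110 walk d0:-→d1:-→d2:-→d3:-→d4:-→d5:-→d6:-→d7:-→d8:-→d9:-→d10:-→d11:-→d12:H2→d13:-→d14:-→d15:-→d16:-→d17:-→d18:-→d19:-→d20:-→d21:-→d22:-→d23:-→d24:-→d25:-→d26:-→d27:-→d28:H2 -> H2
  lookup 111.18.107.109: bits 01101111000100100110101101101101 walk d0:-→d1:-→d2:-→d3:-→d4:-→d5:-→d6:-→d7:-→d8:-→d9:-→d10:-→d11:-→d12:H2→d13:-→d14:-→d15:-→d16:-→d17:-→d18:-→d19:-→d20:-→d21:-→d22:-→d23:-→d24:-→d25:-→d26:-→d27:-→d28:H2→d29:-→d30:-→d31:-→d32:H0 -> H0
  + 108.0.0.0/6 (H2) depth=6
  lookup 108.4.201.77: bits 011011 walk d0:-→d1:-→d2:-→d3:-→d4:-→d5:-→d6:H2 -> H2
  lookup 192.0.0.3: bits 110 walk d0:-→d1:-→d2:H1→d3:- -> H1
  lookup 214.0.48.29: bits 11010110 walk d0:-→d1:-→d2:H1→d3:-→d4:H2→d5:-→d6:-→d7:-→d8:H2 -> H2
  + 214.181.112.224/27 (H2) depth=27
  - 111.18.107.96/28 clear@28
  + 104.0.0.0/5 (H0) depth=5
  lookup 214.0.0.28: bits 11010110 walk d0:-→d1:-→d2:H1→d3:-→d4:H2→d5:-→d6:-→d7:-→d8:H2 -> H2
  lookup 111.16.15.132: bits 01101111000100 walk d0:-→d1:-→d2:-→d3:-→d4:-→d5:H0→d6:H2→d7:-→d8:-→d9:-→d10:-→d11:-→d12:H2→d13:-→d14:- -> H2
  lookup 111.18.94.88: bits 011011110001001001 walk d0:-→d1:-→d2:-→d3:-→d4:-→d5:H0→d6:H2→d7:-→d8:-→d9:-→d10:-→d11:-→d12:H2→d13:-→d14:-→d15:-→d16:-→d17:-→d18:- -> H2
  + 111.18.96.0/19 (H2) depth=19
  lookup 191.60.49.52: bits 1 walk d0:-→d1:- -> no-route
  + 111.0.0.0/8 (H1) depth=8
  + 111.18.107.0/24 (H2) depth=24
  lookup 214.181.0.45: bits 11010110101101010 walk d0:-→d1:-→d2:H1→d3:-→d4:H2→d5:-→d6:-→d7:-→d8:H2→d9:-→d10:-→d11:-→d12:-→d13:-→d14:-→d15:-→d16:H0→d17:- -> H0
  lookup 108.223.75.139: bits 011011 walk d0:-→d1:-→d2:-→d3:-→d4:-→d5:H0→d6:H2 -> H2

== LOOKUPS ==
["H2","H0","no-route","H2","H0","H2","H1","H2","H2","H2","H2","no-route","H0","H2"]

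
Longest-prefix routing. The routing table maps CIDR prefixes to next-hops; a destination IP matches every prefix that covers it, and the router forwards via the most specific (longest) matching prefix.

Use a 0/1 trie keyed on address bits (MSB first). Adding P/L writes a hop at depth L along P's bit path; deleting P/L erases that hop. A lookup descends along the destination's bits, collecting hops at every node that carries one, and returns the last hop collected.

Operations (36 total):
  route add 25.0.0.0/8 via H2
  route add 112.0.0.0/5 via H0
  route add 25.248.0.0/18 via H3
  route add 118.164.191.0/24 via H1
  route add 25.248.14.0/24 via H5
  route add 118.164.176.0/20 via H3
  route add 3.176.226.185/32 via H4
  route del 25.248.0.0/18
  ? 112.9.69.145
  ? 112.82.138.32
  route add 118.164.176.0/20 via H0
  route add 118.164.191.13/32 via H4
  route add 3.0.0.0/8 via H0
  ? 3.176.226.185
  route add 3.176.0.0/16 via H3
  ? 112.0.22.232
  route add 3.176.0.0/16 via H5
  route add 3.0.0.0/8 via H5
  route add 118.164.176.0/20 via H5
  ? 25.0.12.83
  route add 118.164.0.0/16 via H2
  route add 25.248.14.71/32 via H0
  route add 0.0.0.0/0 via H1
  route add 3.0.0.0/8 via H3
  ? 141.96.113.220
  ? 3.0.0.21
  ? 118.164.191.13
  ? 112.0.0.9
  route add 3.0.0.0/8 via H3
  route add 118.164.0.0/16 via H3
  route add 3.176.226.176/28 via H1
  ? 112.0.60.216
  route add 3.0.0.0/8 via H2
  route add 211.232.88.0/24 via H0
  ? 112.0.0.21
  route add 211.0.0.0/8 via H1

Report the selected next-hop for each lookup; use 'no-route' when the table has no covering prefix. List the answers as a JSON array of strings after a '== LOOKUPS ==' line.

Trace:
  add 25.0.0.0/8 -> H2 at depth 8
  add 112.0.0.0/5 -> H0 at depth 5
  add 25.248.0.0/18 -> H3 at depth 18
  add 118.164.191.0/24 -> H1 at depth 24
  add 25.248.14.0/24 -> H5 at depth 24
  add 118.164.176.0/20 -> H3 at depth 20
  add 3.176.226.185/32 -> H4 at depth 32
  - 25.248.0.0/18 clear@18
  Q 112.9.69.145: descend 01110 ; hops seen [H0] ; pick H0
  Q 112.82.138.32: descend 01110 ; hops seen [H0] ; pick H0
  add 118.164.176.0/20 -> H0 at depth 20
  add 118.164.191.13/32 -> H4 at depth 32
  add 3.0.0.0/8 -> H0 at depth 8
  Q 3.176.226.185: descend 00000011101100001110001010111001 ; hops seen [H0,H4] ; pick H4
  add 3.176.0.0/16 -> H3 at depth 16
  Q 112.0.22.232: descend 01110 ; hops seen [H0] ; pick H0
  add 3.176.0.0/16 -> H5 at depth 16
  add 3.0.0.0/8 -> H5 at depth 8
  add 118.164.176.0/20 -> H5 at depth 20
  Q 25.0.12.83: descend 00011001 ; hops seen [H2] ; pick H2
  add 118.164.0.0/16 -> H2 at depth 16
  add 25.248.14.71/32 -> H0 at depth 32
  add 0.0.0.0/0 -> H1 at depth 0
  add 3.0.0.0/8 -> H3 at depth 8
  Q 141.96.113.220: descend ε ; hops seen [H1] ; pick H1
  Q 3.0.0.21: descend 00000011 ; hops seen [H1,H3] ; pick H3
  Q 118.164.191.13: descend 01110110101001001011111100001101 ; hops seen [H1,H0,H2,H5,H1,H4] ; pick H4
  Q 112.0.0.9: descend 01110 ; hops seen [H1,H0] ; pick H0
  add 3.0.0.0/8 -> H3 at depth 8
  add 118.164.0.0/16 -> H3 at depth 16
  add 3.176.226.176/28 -> H1 at depth 28
  Q 112.0.60.216: descend 01110 ; hops seen [H1,H0] ; pick H0
  add 3.0.0.0/8 -> H2 at depth 8
  add 211.232.88.0/24 -> H0 at depth 24
  Q 112.0.0.21: descend 01110 ; hops seen [H1,H0] ; pick H0
  add 211.0.0.0/8 -> H1 at depth 8

== LOOKUPS ==
["H0","H0","H4","H0","H2","H1","H3","H4","H0","H0","H0"]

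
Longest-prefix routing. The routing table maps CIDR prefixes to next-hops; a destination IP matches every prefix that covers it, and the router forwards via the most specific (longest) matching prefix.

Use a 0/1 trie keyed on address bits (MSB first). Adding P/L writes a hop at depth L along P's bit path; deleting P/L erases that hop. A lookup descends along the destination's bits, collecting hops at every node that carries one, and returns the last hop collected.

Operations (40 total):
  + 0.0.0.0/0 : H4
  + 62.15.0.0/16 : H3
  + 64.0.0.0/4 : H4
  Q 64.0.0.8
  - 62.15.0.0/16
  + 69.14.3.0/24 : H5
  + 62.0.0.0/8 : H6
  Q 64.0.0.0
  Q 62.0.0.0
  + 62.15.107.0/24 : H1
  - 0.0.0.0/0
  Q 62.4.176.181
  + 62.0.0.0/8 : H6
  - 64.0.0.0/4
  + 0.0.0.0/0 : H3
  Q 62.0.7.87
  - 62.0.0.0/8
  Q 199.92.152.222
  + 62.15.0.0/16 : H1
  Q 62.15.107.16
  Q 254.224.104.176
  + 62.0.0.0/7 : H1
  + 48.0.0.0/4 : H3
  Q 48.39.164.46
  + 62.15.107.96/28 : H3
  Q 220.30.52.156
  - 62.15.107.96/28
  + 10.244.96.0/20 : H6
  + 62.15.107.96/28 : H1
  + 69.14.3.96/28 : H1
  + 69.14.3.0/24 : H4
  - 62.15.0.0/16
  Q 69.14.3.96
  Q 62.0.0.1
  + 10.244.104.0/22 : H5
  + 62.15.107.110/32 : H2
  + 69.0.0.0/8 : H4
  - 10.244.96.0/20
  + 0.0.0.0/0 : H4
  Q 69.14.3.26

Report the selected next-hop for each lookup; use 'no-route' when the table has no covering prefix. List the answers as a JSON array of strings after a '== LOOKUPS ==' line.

Apply in order:
  add 0.0.0.0/0 -> H4 at depth 0
  add 62.15.0.0/16 -> H3 at depth 16
  add 64.0.0.0/4 -> H4 at depth 4
  ? 64.0.0.8  path d0:H4→d1:-→d2:-→d3:-→d4:H4  best=H4
  del 62.15.0.0/16 (clear depth 16)
  add 69.14.3.0/24 -> H5 at depth 24
  add 62.0.0.0/8 -> H6 at depth 8
  ? 64.0.0.0  path d0:H4→d1:-→d2:-→d3:-→d4:H4→d5:-  best=H4
  ? 62.0.0.0  path d0:H4→d1:-→d2:-→d3:-→d4:-→d5:-→d6:-→d7:-→d8:H6→d9:-→d10:-→d11:-→d12:-  best=H6
  add 62.15.107.0/24 -> H1 at depth 24
  del 0.0.0.0/0 (clear depth 0)
  ? 62.4.176.181  path d0:-→d1:-→d2:-→d3:-→d4:-→d5:-→d6:-→d7:-→d8:H6→d9:-→d10:-→d11:-→d12:-  best=H6
  add 62.0.0.0/8 -> H6 at depth 8
  del 64.0.0.0/4 (clear depth 4)
  add 0.0.0.0/0 -> H3 at depth 0
  ? 62.0.7.87  path d0:H3→d1:-→d2:-→d3:-→d4:-→d5:-→d6:-→d7:-→d8:H6→d9:-→d10:-→d11:-→d12:-  best=H6
  del 62.0.0.0/8 (clear depth 8)
  ? 199.92.152.222  path d0:H3  best=H3
  add 62.15.0.0/16 -> H1 at depth 16
  ? 62.15.107.16  path d0:H3→d1:-→d2:-→d3:-→d4:-→d5:-→d6:-→d7:-→d8:-→d9:-→d10:-→d11:-→d12:-→d13:-→d14:-→d15:-→d16:H1→d17:-→d18:-→d19:-→d20:-→d21:-→d22:-→d23:-→d24:H1  best=H1
  ? 254.224.104.176  path d0:H3  best=H3
  add 62.0.0.0/7 -> H1 at depth 7
  add 48.0.0.0/4 -> H3 at depth 4
  ? 48.39.164.46  path d0:H3→d1:-→d2:-→d3:-→d4:H3  best=H3
  add 62.15.107.96/28 -> H3 at depth 28
  ? 220.30.52.156  path d0:H3  best=H3
  del 62.15.107.96/28 (clear depth 28)
  add 10.244.96.0/20 -> H6 at depth 20
  add 62.15.107.96/28 -> H1 at depth 28
  add 69.14.3.96/28 -> H1 at depth 28
  add 69.14.3.0/24 -> H4 at depth 24
  del 62.15.0.0/16 (clear depth 16)
  ? 69.14.3.96  path d0:H3→d1:-→d2:-→d3:-→d4:-→d5:-→d6:-→d7:-→d8:-→d9:-→d10:-→d11:-→d12:-→d13:-→d14:-→d15:-→d16:-→d17:-→d18:-→d19:-→d20:-→d21:-→d22:-→d23:-→d24:H4→d25:-→d26:-→d27:-→d28:H1  best=H1
  ? 62.0.0.1  path d0:H3→d1:-→d2:-→d3:-→d4:H3→d5:-→d6:-→d7:H1→d8:-→d9:-→d10:-→d11:-→d12:-  best=H1
  add 10.244.104.0/22 -> H5 at depth 22
  add 62.15.107.110/32 -> H2 at depth 32
  add 69.0.0.0/8 -> H4 at depth 8
  del 10.244.96.0/20 (clear depth 20)
  add 0.0.0.0/0 -> H4 at depth 0
  ? 69.14.3.26  path d0:H4→d1:-→d2:-→d3:-→d4:-→d5:-→d6:-→d7:-→d8:H4→d9:-→d10:-→d11:-→d12:-→d13:-→d14:-→d15:-→d16:-→d17:-→d18:-→d19:-→d20:-→d21:-→d22:-→d23:-→d24:H4→d25:-  best=H4

== LOOKUPS ==
["H4","H4","H6","H6","H6","H3","H1","H3","H3","H3","H1","H1","H4"]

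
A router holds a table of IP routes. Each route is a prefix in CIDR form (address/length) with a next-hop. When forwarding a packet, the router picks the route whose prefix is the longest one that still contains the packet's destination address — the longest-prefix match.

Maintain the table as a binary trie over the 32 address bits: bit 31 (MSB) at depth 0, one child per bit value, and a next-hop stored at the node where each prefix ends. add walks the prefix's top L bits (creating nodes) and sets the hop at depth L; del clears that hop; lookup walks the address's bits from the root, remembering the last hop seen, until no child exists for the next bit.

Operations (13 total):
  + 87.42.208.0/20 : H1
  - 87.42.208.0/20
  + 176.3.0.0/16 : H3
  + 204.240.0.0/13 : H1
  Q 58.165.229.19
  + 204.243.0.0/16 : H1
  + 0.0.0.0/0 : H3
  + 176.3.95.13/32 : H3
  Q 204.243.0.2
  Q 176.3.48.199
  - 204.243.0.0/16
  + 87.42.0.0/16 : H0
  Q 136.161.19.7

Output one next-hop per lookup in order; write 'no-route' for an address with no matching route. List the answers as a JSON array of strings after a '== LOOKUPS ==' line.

Apply in order:
  add 87.42.208.0/20 -> H1 at depth 20
  del 87.42.208.0/20 (clear depth 20)
  add 176.3.0.0/16 -> H3 at depth 16
  add 204.240.0.0/13 -> H1 at depth 13
  ? 58.165.229.19  path d0:-→d1:-  best=no-route
  add 204.243.0.0/16 -> H1 at depth 16
  add 0.0.0.0/0 -> H3 at depth 0
  add 176.3.95.13/32 -> H3 at depth 32
  ? 204.243.0.2  path d0:H3→d1:-→d2:-→d3:-→d4:-→d5:-→d6:-→d7:-→d8:-→d9:-→d10:-→d11:-→d12:-→d13:H1→d14:-→d15:-→d16:H1  best=H1
  ? 176.3.48.199  path d0:H3→d1:-→d2:-→d3:-→d4:-→d5:-→d6:-→d7:-→d8:-→d9:-→d10:-→d11:-→d12:-→d13:-→d14:-→d15:-→d16:H3→d17:-  best=H3
  del 204.243.0.0/16 (clear depth 16)
  add 87.42.0.0/16 -> H0 at depth 16
  ? 136.161.19.7  path d0:H3→d1:-→d2:-  best=H3

== LOOKUPS ==
["no-route","H1","H3","H3"]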